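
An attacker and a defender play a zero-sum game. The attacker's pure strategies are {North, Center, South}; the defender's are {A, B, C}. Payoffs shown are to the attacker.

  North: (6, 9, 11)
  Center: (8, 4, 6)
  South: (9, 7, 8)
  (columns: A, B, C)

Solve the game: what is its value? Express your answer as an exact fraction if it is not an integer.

39/5

Row minima: North → 6, Center → 4, South → 7; maximin = 7.
Column maxima: A → 9, B → 9, C → 11; minimax = 9.
7 ≠ 9, so there is no saddle point; optimal play is mixed.
Center is strictly dominated by South, so the attacker never plays it.
C is strictly dominated by B (it gives the attacker strictly more in every row), so the defender never plays it.
On the remaining 2×2 (North, South vs A, B):
Let the attacker play North with probability p. Expected payoff against A: 6p + 9(1−p) = −3p + 9; against B: 9p + 7(1−p) = 2p + 7.
Setting these equal: −3p + 9 = 2p + 7 ⇒ −5p = -2 ⇒ p = 2/5, and the value is (-3)·(2/5) + 9 = 39/5.
For the defender: with q = P(A), equating North's and South's payoffs gives −3q + 9 = 2q + 7 ⇒ q = 2/5.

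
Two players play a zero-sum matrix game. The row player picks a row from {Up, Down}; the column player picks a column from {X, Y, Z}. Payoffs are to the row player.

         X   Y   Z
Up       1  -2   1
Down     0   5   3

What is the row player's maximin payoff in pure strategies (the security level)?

Row minima: Up → -2, Down → 0.
The best of these is 0.

0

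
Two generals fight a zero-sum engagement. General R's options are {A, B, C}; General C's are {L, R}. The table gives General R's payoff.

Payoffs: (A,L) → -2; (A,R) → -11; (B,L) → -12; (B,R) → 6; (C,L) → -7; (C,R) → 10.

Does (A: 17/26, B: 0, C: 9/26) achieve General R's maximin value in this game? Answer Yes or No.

Against L this mix gives (17/26)·(-2) + (9/26)·(-7) = -97/26.
Against R this mix gives (17/26)·(-11) + (9/26)·10 = -97/26.
All of General C's active replies (L, R) yield -97/26, and no column does worse for General R. The mix makes General C indifferent and guarantees -97/26, so it is optimal.

Yes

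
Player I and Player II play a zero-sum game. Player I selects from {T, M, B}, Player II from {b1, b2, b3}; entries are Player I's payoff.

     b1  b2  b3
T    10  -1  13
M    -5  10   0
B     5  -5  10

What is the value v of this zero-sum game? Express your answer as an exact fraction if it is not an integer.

Row minima: T → -1, M → -5, B → -5; maximin = -1.
Column maxima: b1 → 10, b2 → 10, b3 → 13; minimax = 10.
-1 ≠ 10, so there is no saddle point; optimal play is mixed.
B is strictly dominated by T, so Player I never plays it.
b3 is strictly dominated by b1 (it gives Player I strictly more in every row), so Player II never plays it.
On the remaining 2×2 (T, M vs b1, b2):
Let Player I play T with probability p. Expected payoff against b1: 10p + (-5)(1−p) = 15p − 5; against b2: (-1)p + 10(1−p) = −11p + 10.
Setting these equal: 15p − 5 = −11p + 10 ⇒ 26p = 15 ⇒ p = 15/26, and the value is (15)·(15/26) − 5 = 95/26.
For Player II: with q = P(b1), equating T's and M's payoffs gives 11q − 1 = −15q + 10 ⇒ q = 11/26.

95/26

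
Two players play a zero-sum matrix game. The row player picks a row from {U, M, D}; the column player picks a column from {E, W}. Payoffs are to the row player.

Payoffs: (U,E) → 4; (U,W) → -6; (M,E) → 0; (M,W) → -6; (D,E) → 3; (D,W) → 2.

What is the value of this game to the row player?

Row minima: U → -6, M → -6, D → 2; maximin = 2.
Column maxima: E → 4, W → 2; minimax = 2.
Since maximin = minimax = 2, there is a saddle point and the value is 2.

2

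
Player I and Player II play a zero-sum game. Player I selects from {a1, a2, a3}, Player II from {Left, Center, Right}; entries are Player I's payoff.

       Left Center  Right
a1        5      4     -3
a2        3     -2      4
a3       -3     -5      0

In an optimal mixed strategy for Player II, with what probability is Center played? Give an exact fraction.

Row minima: a1 → -3, a2 → -2, a3 → -5; maximin = -2.
Column maxima: Left → 5, Center → 4, Right → 4; minimax = 4.
-2 ≠ 4, so there is no saddle point; optimal play is mixed.
a3 is strictly dominated by a2, so Player I never plays it.
Left is strictly dominated by Center (it gives Player I strictly more in every row), so Player II never plays it.
On the remaining 2×2 (a1, a2 vs Center, Right):
Let Player I play a1 with probability p. Expected payoff against Center: 4p + (-2)(1−p) = 6p − 2; against Right: (-3)p + 4(1−p) = −7p + 4.
Setting these equal: 6p − 2 = −7p + 4 ⇒ 13p = 6 ⇒ p = 6/13, and the value is (6)·(6/13) − 2 = 10/13.
For Player II: with q = P(Center), equating a1's and a2's payoffs gives 7q − 3 = −6q + 4 ⇒ q = 7/13.

7/13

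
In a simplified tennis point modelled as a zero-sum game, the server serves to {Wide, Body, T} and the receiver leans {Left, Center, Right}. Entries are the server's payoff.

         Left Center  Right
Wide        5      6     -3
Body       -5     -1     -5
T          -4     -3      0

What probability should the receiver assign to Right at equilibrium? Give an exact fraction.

3/4

Row minima: Wide → -3, Body → -5, T → -4; maximin = -3.
Column maxima: Left → 5, Center → 6, Right → 0; minimax = 0.
-3 ≠ 0, so there is no saddle point; optimal play is mixed.
Body is strictly dominated by Wide, so the server never plays it.
Center is strictly dominated by Left (it gives the server strictly more in every row), so the receiver never plays it.
On the remaining 2×2 (Wide, T vs Left, Right):
Let the server play Wide with probability p. Expected payoff against Left: 5p + (-4)(1−p) = 9p − 4; against Right: (-3)p + 0(1−p) = −3p.
Setting these equal: 9p − 4 = −3p ⇒ 12p = 4 ⇒ p = 1/3, and the value is (9)·(1/3) − 4 = -1.
For the receiver: with q = P(Left), equating Wide's and T's payoffs gives 8q − 3 = −4q ⇒ q = 1/4.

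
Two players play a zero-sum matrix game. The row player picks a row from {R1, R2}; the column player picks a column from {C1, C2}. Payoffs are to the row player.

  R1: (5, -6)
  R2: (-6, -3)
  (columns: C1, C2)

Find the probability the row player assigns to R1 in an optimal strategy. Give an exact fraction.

3/14

Row minima: R1 → -6, R2 → -6; maximin = -6.
Column maxima: C1 → 5, C2 → -3; minimax = -3.
-6 ≠ -3, so there is no saddle point; optimal play is mixed.
Let the row player play R1 with probability p. Expected payoff against C1: 5p + (-6)(1−p) = 11p − 6; against C2: (-6)p + (-3)(1−p) = −3p − 3.
Setting these equal: 11p − 6 = −3p − 3 ⇒ 14p = 3 ⇒ p = 3/14, and the value is (11)·(3/14) − 6 = -51/14.
For the column player: with q = P(C1), equating R1's and R2's payoffs gives 11q − 6 = −3q − 3 ⇒ q = 3/14.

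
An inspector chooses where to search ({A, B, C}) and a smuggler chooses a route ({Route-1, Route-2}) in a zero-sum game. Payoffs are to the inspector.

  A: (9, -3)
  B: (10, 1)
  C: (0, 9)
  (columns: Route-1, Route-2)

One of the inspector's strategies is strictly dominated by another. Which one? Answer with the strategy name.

A

B gives a strictly higher payoff than A against every column: 10 > 9, 1 > -3.
So A is strictly dominated and the inspector never plays it.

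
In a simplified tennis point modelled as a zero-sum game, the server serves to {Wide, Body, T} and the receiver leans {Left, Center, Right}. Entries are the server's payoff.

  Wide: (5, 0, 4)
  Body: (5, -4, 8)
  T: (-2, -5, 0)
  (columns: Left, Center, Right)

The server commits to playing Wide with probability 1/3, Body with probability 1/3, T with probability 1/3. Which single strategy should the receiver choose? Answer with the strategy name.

If the receiver plays Left, the server's expected payoff is (1/3)·5 + (1/3)·5 + (1/3)·(-2) = 8/3.
If the receiver plays Center, the server's expected payoff is (1/3)·0 + (1/3)·(-4) + (1/3)·(-5) = -3.
If the receiver plays Right, the server's expected payoff is (1/3)·4 + (1/3)·8 + (1/3)·0 = 4.
The receiver minimizes the server's payoff; the smallest is -3, so the best response is Center.

Center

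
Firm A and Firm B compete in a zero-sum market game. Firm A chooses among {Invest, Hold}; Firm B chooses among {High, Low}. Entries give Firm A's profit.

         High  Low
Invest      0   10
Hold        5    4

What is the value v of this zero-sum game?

Row minima: Invest → 0, Hold → 4; maximin = 4.
Column maxima: High → 5, Low → 10; minimax = 5.
4 ≠ 5, so there is no saddle point; optimal play is mixed.
Let Firm A play Invest with probability p. Expected payoff against High: 0p + 5(1−p) = −5p + 5; against Low: 10p + 4(1−p) = 6p + 4.
Setting these equal: −5p + 5 = 6p + 4 ⇒ −11p = -1 ⇒ p = 1/11, and the value is (-5)·(1/11) + 5 = 50/11.
For Firm B: with q = P(High), equating Invest's and Hold's payoffs gives −10q + 10 = q + 4 ⇒ q = 6/11.

50/11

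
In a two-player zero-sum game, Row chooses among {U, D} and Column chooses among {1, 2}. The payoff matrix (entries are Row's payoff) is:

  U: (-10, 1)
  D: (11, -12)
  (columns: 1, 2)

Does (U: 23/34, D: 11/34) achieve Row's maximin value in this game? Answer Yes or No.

Against 1 this mix gives (23/34)·(-10) + (11/34)·11 = -109/34.
Against 2 this mix gives (23/34)·1 + (11/34)·(-12) = -109/34.
All of Column's active replies (1, 2) yield -109/34, and no column does worse for Row. The mix makes Column indifferent and guarantees -109/34, so it is optimal.

Yes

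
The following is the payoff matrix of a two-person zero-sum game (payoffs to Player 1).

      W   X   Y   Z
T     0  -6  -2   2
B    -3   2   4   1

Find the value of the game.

Row minima: T → -6, B → -3; maximin = -3.
Column maxima: W → 0, X → 2, Y → 4, Z → 2; minimax = 0.
-3 ≠ 0, so there is no saddle point; optimal play is mixed.
Y is strictly dominated by X (it gives Player 1 strictly more in every row), so Player 2 never plays it.
Z is strictly dominated by W (it gives Player 1 strictly more in every row), so Player 2 never plays it.
On the remaining 2×2 (T, B vs W, X):
Let Player 1 play T with probability p. Expected payoff against W: 0p + (-3)(1−p) = 3p − 3; against X: (-6)p + 2(1−p) = −8p + 2.
Setting these equal: 3p − 3 = −8p + 2 ⇒ 11p = 5 ⇒ p = 5/11, and the value is (3)·(5/11) − 3 = -18/11.
For Player 2: with q = P(W), equating T's and B's payoffs gives 6q − 6 = −5q + 2 ⇒ q = 8/11.

-18/11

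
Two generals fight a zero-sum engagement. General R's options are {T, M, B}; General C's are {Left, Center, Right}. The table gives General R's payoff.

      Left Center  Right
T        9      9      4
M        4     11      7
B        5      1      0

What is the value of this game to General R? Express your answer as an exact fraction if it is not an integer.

Row minima: T → 4, M → 4, B → 0; maximin = 4.
Column maxima: Left → 9, Center → 11, Right → 7; minimax = 7.
4 ≠ 7, so there is no saddle point; optimal play is mixed.
B is strictly dominated by T, so General R never plays it.
Center is strictly dominated by Right (it gives General R strictly more in every row), so General C never plays it.
On the remaining 2×2 (T, M vs Left, Right):
Let General R play T with probability p. Expected payoff against Left: 9p + 4(1−p) = 5p + 4; against Right: 4p + 7(1−p) = −3p + 7.
Setting these equal: 5p + 4 = −3p + 7 ⇒ 8p = 3 ⇒ p = 3/8, and the value is (5)·(3/8) + 4 = 47/8.
For General C: with q = P(Left), equating T's and M's payoffs gives 5q + 4 = −3q + 7 ⇒ q = 3/8.

47/8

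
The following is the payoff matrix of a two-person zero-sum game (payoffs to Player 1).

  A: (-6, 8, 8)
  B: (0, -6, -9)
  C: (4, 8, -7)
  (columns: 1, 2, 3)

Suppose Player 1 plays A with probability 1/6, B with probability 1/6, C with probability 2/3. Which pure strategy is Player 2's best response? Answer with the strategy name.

3

If Player 2 plays 1, Player 1's expected payoff is (1/6)·(-6) + (1/6)·0 + (2/3)·4 = 5/3.
If Player 2 plays 2, Player 1's expected payoff is (1/6)·8 + (1/6)·(-6) + (2/3)·8 = 17/3.
If Player 2 plays 3, Player 1's expected payoff is (1/6)·8 + (1/6)·(-9) + (2/3)·(-7) = -29/6.
Player 2 minimizes Player 1's payoff; the smallest is -29/6, so the best response is 3.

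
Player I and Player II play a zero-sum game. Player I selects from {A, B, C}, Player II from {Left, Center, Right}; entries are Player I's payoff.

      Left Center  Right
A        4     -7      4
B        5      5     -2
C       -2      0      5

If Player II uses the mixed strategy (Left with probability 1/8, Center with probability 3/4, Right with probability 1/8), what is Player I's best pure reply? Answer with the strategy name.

Expected payoff of A: (1/8)·4 + (3/4)·(-7) + (1/8)·4 = -17/4.
Expected payoff of B: (1/8)·5 + (3/4)·5 + (1/8)·(-2) = 33/8.
Expected payoff of C: (1/8)·(-2) + (3/4)·0 + (1/8)·5 = 3/8.
The largest is 33/8, so Player I's best response is B.

B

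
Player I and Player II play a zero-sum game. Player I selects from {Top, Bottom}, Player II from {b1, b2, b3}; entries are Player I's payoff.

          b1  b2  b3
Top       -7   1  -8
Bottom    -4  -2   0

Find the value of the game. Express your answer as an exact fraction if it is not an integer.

-4

Row minima: Top → -8, Bottom → -4; maximin = -4.
Column maxima: b1 → -4, b2 → 1, b3 → 0; minimax = -4.
Since maximin = minimax = -4, there is a saddle point and the value is -4.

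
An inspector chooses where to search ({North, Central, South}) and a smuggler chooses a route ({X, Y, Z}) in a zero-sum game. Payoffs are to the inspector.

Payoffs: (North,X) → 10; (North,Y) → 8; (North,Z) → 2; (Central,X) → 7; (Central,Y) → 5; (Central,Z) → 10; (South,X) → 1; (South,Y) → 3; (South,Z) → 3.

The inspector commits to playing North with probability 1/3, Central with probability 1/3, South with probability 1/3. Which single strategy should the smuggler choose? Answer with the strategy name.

Z

If the smuggler plays X, the inspector's expected payoff is (1/3)·10 + (1/3)·7 + (1/3)·1 = 6.
If the smuggler plays Y, the inspector's expected payoff is (1/3)·8 + (1/3)·5 + (1/3)·3 = 16/3.
If the smuggler plays Z, the inspector's expected payoff is (1/3)·2 + (1/3)·10 + (1/3)·3 = 5.
The smuggler minimizes the inspector's payoff; the smallest is 5, so the best response is Z.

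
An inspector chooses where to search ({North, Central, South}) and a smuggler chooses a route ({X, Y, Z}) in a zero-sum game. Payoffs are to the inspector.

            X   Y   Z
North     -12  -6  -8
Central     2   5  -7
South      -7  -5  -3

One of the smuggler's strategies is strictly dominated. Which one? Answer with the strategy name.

X holds the inspector's payoff strictly below Y in every row: -12 < -6, 2 < 5, -7 < -5.
So Y is strictly dominated for the smuggler.

Y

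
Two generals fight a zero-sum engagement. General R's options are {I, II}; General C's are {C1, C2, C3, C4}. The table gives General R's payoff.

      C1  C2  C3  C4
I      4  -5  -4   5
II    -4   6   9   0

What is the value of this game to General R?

Row minima: I → -5, II → -4; maximin = -4.
Column maxima: C1 → 4, C2 → 6, C3 → 9, C4 → 5; minimax = 4.
-4 ≠ 4, so there is no saddle point; optimal play is mixed.
C3 is strictly dominated by C2 (it gives General R strictly more in every row), so General C never plays it.
C4 is strictly dominated by C1 (it gives General R strictly more in every row), so General C never plays it.
On the remaining 2×2 (I, II vs C1, C2):
Let General R play I with probability p. Expected payoff against C1: 4p + (-4)(1−p) = 8p − 4; against C2: (-5)p + 6(1−p) = −11p + 6.
Setting these equal: 8p − 4 = −11p + 6 ⇒ 19p = 10 ⇒ p = 10/19, and the value is (8)·(10/19) − 4 = 4/19.
For General C: with q = P(C1), equating I's and II's payoffs gives 9q − 5 = −10q + 6 ⇒ q = 11/19.

4/19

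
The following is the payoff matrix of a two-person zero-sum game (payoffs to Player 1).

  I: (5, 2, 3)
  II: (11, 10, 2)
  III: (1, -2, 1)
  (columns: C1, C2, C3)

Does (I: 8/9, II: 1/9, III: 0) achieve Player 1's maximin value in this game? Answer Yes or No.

Yes

Against C1 this mix gives (8/9)·5 + (1/9)·11 = 17/3.
Against C2 this mix gives (8/9)·2 + (1/9)·10 = 26/9.
Against C3 this mix gives (8/9)·3 + (1/9)·2 = 26/9.
All of Player 2's active replies (C2, C3) yield 26/9, and no column does worse for Player 1. The mix makes Player 2 indifferent and guarantees 26/9, so it is optimal.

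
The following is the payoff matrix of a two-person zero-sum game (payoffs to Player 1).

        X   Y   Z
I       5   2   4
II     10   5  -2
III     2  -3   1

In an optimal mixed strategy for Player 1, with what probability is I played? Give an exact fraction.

Row minima: I → 2, II → -2, III → -3; maximin = 2.
Column maxima: X → 10, Y → 5, Z → 4; minimax = 4.
2 ≠ 4, so there is no saddle point; optimal play is mixed.
III is strictly dominated by I, so Player 1 never plays it.
X is strictly dominated by Y (it gives Player 1 strictly more in every row), so Player 2 never plays it.
On the remaining 2×2 (I, II vs Y, Z):
Let Player 1 play I with probability p. Expected payoff against Y: 2p + 5(1−p) = −3p + 5; against Z: 4p + (-2)(1−p) = 6p − 2.
Setting these equal: −3p + 5 = 6p − 2 ⇒ −9p = -7 ⇒ p = 7/9, and the value is (-3)·(7/9) + 5 = 8/3.
For Player 2: with q = P(Y), equating I's and II's payoffs gives −2q + 4 = 7q − 2 ⇒ q = 2/3.

7/9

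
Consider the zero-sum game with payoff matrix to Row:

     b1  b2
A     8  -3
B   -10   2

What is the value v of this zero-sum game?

Row minima: A → -3, B → -10; maximin = -3.
Column maxima: b1 → 8, b2 → 2; minimax = 2.
-3 ≠ 2, so there is no saddle point; optimal play is mixed.
Let Row play A with probability p. Expected payoff against b1: 8p + (-10)(1−p) = 18p − 10; against b2: (-3)p + 2(1−p) = −5p + 2.
Setting these equal: 18p − 10 = −5p + 2 ⇒ 23p = 12 ⇒ p = 12/23, and the value is (18)·(12/23) − 10 = -14/23.
For Column: with q = P(b1), equating A's and B's payoffs gives 11q − 3 = −12q + 2 ⇒ q = 5/23.

-14/23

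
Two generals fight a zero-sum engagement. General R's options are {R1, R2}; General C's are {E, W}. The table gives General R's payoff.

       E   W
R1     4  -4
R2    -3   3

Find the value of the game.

Row minima: R1 → -4, R2 → -3; maximin = -3.
Column maxima: E → 4, W → 3; minimax = 3.
-3 ≠ 3, so there is no saddle point; optimal play is mixed.
Let General R play R1 with probability p. Expected payoff against E: 4p + (-3)(1−p) = 7p − 3; against W: (-4)p + 3(1−p) = −7p + 3.
Setting these equal: 7p − 3 = −7p + 3 ⇒ 14p = 6 ⇒ p = 3/7, and the value is (7)·(3/7) − 3 = 0.
For General C: with q = P(E), equating R1's and R2's payoffs gives 8q − 4 = −6q + 3 ⇒ q = 1/2.

0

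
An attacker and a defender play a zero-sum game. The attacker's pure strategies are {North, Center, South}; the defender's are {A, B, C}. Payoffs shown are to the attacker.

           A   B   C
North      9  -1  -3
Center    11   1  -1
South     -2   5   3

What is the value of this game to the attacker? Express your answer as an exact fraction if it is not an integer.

31/17

Row minima: North → -3, Center → -1, South → -2; maximin = -1.
Column maxima: A → 11, B → 5, C → 3; minimax = 3.
-1 ≠ 3, so there is no saddle point; optimal play is mixed.
North is strictly dominated by Center, so the attacker never plays it.
B is strictly dominated by C (it gives the attacker strictly more in every row), so the defender never plays it.
On the remaining 2×2 (Center, South vs A, C):
Let the attacker play Center with probability p. Expected payoff against A: 11p + (-2)(1−p) = 13p − 2; against C: (-1)p + 3(1−p) = −4p + 3.
Setting these equal: 13p − 2 = −4p + 3 ⇒ 17p = 5 ⇒ p = 5/17, and the value is (13)·(5/17) − 2 = 31/17.
For the defender: with q = P(A), equating Center's and South's payoffs gives 12q − 1 = −5q + 3 ⇒ q = 4/17.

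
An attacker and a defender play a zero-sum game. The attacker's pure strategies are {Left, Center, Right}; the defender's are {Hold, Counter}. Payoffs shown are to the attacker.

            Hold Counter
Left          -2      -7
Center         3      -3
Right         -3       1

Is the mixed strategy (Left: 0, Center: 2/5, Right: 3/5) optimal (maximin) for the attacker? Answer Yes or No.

Yes

Against Hold this mix gives (2/5)·3 + (3/5)·(-3) = -3/5.
Against Counter this mix gives (2/5)·(-3) + (3/5)·1 = -3/5.
All of the defender's active replies (Hold, Counter) yield -3/5, and no column does worse for the attacker. The mix makes the defender indifferent and guarantees -3/5, so it is optimal.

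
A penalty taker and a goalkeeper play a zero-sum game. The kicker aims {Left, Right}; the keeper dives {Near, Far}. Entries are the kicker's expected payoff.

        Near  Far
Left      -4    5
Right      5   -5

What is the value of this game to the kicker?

Row minima: Left → -4, Right → -5; maximin = -4.
Column maxima: Near → 5, Far → 5; minimax = 5.
-4 ≠ 5, so there is no saddle point; optimal play is mixed.
Let the kicker play Left with probability p. Expected payoff against Near: (-4)p + 5(1−p) = −9p + 5; against Far: 5p + (-5)(1−p) = 10p − 5.
Setting these equal: −9p + 5 = 10p − 5 ⇒ −19p = -10 ⇒ p = 10/19, and the value is (-9)·(10/19) + 5 = 5/19.
For the keeper: with q = P(Near), equating Left's and Right's payoffs gives −9q + 5 = 10q − 5 ⇒ q = 10/19.

5/19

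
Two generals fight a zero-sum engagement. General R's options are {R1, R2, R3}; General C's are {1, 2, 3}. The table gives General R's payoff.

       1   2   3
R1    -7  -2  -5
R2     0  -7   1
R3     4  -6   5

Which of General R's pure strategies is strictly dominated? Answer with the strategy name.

R3 gives a strictly higher payoff than R2 against every column: 4 > 0, -6 > -7, 5 > 1.
So R2 is strictly dominated and General R never plays it.

R2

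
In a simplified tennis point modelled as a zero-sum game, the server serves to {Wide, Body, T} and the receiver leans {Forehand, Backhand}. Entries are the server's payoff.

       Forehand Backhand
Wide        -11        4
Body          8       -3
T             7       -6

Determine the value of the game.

Row minima: Wide → -11, Body → -3, T → -6; maximin = -3.
Column maxima: Forehand → 8, Backhand → 4; minimax = 4.
-3 ≠ 4, so there is no saddle point; optimal play is mixed.
T is strictly dominated by Body, so the server never plays it.
On the remaining 2×2 (Wide, Body vs Forehand, Backhand):
Let the server play Wide with probability p. Expected payoff against Forehand: (-11)p + 8(1−p) = −19p + 8; against Backhand: 4p + (-3)(1−p) = 7p − 3.
Setting these equal: −19p + 8 = 7p − 3 ⇒ −26p = -11 ⇒ p = 11/26, and the value is (-19)·(11/26) + 8 = -1/26.
For the receiver: with q = P(Forehand), equating Wide's and Body's payoffs gives −15q + 4 = 11q − 3 ⇒ q = 7/26.

-1/26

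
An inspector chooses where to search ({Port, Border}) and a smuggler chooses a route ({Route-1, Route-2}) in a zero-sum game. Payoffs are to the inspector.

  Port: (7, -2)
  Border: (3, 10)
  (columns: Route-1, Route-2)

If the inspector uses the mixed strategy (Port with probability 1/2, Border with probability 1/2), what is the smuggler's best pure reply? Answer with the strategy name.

If the smuggler plays Route-1, the inspector's expected payoff is (1/2)·7 + (1/2)·3 = 5.
If the smuggler plays Route-2, the inspector's expected payoff is (1/2)·(-2) + (1/2)·10 = 4.
The smuggler minimizes the inspector's payoff; the smallest is 4, so the best response is Route-2.

Route-2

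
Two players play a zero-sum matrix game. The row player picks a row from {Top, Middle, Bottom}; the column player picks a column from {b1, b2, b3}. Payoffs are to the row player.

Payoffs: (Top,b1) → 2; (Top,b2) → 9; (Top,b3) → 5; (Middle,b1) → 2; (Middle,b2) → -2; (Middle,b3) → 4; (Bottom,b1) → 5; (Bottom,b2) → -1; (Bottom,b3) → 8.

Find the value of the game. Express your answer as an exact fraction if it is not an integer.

Row minima: Top → 2, Middle → -2, Bottom → -1; maximin = 2.
Column maxima: b1 → 5, b2 → 9, b3 → 8; minimax = 5.
2 ≠ 5, so there is no saddle point; optimal play is mixed.
Middle is strictly dominated by Bottom, so the row player never plays it.
b3 is strictly dominated by b1 (it gives the row player strictly more in every row), so the column player never plays it.
On the remaining 2×2 (Top, Bottom vs b1, b2):
Let the row player play Top with probability p. Expected payoff against b1: 2p + 5(1−p) = −3p + 5; against b2: 9p + (-1)(1−p) = 10p − 1.
Setting these equal: −3p + 5 = 10p − 1 ⇒ −13p = -6 ⇒ p = 6/13, and the value is (-3)·(6/13) + 5 = 47/13.
For the column player: with q = P(b1), equating Top's and Bottom's payoffs gives −7q + 9 = 6q − 1 ⇒ q = 10/13.

47/13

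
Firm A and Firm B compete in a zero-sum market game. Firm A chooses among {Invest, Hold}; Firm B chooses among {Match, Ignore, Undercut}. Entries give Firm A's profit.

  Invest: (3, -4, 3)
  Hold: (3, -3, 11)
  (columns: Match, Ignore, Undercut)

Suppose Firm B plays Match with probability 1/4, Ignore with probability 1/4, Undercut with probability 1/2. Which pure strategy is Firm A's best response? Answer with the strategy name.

Hold

Expected payoff of Invest: (1/4)·3 + (1/4)·(-4) + (1/2)·3 = 5/4.
Expected payoff of Hold: (1/4)·3 + (1/4)·(-3) + (1/2)·11 = 11/2.
The largest is 11/2, so Firm A's best response is Hold.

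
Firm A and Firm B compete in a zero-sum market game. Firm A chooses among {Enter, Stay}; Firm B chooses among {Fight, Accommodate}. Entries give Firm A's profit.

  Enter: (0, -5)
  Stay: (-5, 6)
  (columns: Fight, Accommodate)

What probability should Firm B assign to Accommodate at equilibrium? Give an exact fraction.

Row minima: Enter → -5, Stay → -5; maximin = -5.
Column maxima: Fight → 0, Accommodate → 6; minimax = 0.
-5 ≠ 0, so there is no saddle point; optimal play is mixed.
Let Firm A play Enter with probability p. Expected payoff against Fight: 0p + (-5)(1−p) = 5p − 5; against Accommodate: (-5)p + 6(1−p) = −11p + 6.
Setting these equal: 5p − 5 = −11p + 6 ⇒ 16p = 11 ⇒ p = 11/16, and the value is (5)·(11/16) − 5 = -25/16.
For Firm B: with q = P(Fight), equating Enter's and Stay's payoffs gives 5q − 5 = −11q + 6 ⇒ q = 11/16.

5/16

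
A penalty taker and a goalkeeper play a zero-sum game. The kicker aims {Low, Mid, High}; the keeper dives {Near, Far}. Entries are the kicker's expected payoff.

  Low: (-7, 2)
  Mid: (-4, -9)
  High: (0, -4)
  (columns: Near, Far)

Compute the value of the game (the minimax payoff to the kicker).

-28/13

Row minima: Low → -7, Mid → -9, High → -4; maximin = -4.
Column maxima: Near → 0, Far → 2; minimax = 0.
-4 ≠ 0, so there is no saddle point; optimal play is mixed.
Mid is strictly dominated by High, so the kicker never plays it.
On the remaining 2×2 (Low, High vs Near, Far):
Let the kicker play Low with probability p. Expected payoff against Near: (-7)p + 0(1−p) = −7p; against Far: 2p + (-4)(1−p) = 6p − 4.
Setting these equal: −7p = 6p − 4 ⇒ −13p = -4 ⇒ p = 4/13, and the value is (-7)·(4/13) = -28/13.
For the keeper: with q = P(Near), equating Low's and High's payoffs gives −9q + 2 = 4q − 4 ⇒ q = 6/13.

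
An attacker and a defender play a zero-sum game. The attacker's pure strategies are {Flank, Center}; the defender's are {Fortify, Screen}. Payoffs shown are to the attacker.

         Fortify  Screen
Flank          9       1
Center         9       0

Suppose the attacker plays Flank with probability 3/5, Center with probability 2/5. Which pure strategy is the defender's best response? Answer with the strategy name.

If the defender plays Fortify, the attacker's expected payoff is (3/5)·9 + (2/5)·9 = 9.
If the defender plays Screen, the attacker's expected payoff is (3/5)·1 + (2/5)·0 = 3/5.
The defender minimizes the attacker's payoff; the smallest is 3/5, so the best response is Screen.

Screen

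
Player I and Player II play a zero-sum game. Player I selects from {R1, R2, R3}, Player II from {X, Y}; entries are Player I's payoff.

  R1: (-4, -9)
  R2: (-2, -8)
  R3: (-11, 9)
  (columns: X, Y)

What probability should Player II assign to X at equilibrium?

Row minima: R1 → -9, R2 → -8, R3 → -11; maximin = -8.
Column maxima: X → -2, Y → 9; minimax = -2.
-8 ≠ -2, so there is no saddle point; optimal play is mixed.
R1 is strictly dominated by R2, so Player I never plays it.
On the remaining 2×2 (R2, R3 vs X, Y):
Let Player I play R2 with probability p. Expected payoff against X: (-2)p + (-11)(1−p) = 9p − 11; against Y: (-8)p + 9(1−p) = −17p + 9.
Setting these equal: 9p − 11 = −17p + 9 ⇒ 26p = 20 ⇒ p = 10/13, and the value is (9)·(10/13) − 11 = -53/13.
For Player II: with q = P(X), equating R2's and R3's payoffs gives 6q − 8 = −20q + 9 ⇒ q = 17/26.

17/26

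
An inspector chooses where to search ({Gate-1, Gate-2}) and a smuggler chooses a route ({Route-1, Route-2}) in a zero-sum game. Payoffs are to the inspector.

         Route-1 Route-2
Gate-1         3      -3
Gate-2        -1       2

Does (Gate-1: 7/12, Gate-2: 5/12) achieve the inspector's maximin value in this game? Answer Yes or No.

Against Route-1 this mix gives (7/12)·3 + (5/12)·(-1) = 4/3.
Against Route-2 this mix gives (7/12)·(-3) + (5/12)·2 = -11/12.
The smuggler will play Route-2, holding the inspector to -11/12. Shifting weight toward the row that does better against Route-2 would raise this floor (the equalizing mix achieves 1/3 against both Route-2 and Route-1), so the proposed strategy is not optimal.

No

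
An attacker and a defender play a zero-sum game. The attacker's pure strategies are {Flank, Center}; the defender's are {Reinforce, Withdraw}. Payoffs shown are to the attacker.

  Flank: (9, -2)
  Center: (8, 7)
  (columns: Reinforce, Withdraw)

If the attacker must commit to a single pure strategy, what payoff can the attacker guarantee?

7

Row minima: Flank → -2, Center → 7.
The best of these is 7.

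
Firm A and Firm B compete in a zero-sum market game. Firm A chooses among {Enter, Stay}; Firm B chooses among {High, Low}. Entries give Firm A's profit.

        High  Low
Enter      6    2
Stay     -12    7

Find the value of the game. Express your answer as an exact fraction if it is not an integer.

66/23

Row minima: Enter → 2, Stay → -12; maximin = 2.
Column maxima: High → 6, Low → 7; minimax = 6.
2 ≠ 6, so there is no saddle point; optimal play is mixed.
Let Firm A play Enter with probability p. Expected payoff against High: 6p + (-12)(1−p) = 18p − 12; against Low: 2p + 7(1−p) = −5p + 7.
Setting these equal: 18p − 12 = −5p + 7 ⇒ 23p = 19 ⇒ p = 19/23, and the value is (18)·(19/23) − 12 = 66/23.
For Firm B: with q = P(High), equating Enter's and Stay's payoffs gives 4q + 2 = −19q + 7 ⇒ q = 5/23.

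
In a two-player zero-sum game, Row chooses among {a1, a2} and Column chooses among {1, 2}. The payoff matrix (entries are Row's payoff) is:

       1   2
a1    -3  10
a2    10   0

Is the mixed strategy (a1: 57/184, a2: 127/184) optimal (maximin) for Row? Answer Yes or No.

Against 1 this mix gives (57/184)·(-3) + (127/184)·10 = 1099/184.
Against 2 this mix gives (57/184)·10 + (127/184)·0 = 285/92.
Column will play 2, holding Row to 285/92. Shifting weight toward the row that does better against 2 would raise this floor (the equalizing mix achieves 100/23 against both 2 and 1), so the proposed strategy is not optimal.

No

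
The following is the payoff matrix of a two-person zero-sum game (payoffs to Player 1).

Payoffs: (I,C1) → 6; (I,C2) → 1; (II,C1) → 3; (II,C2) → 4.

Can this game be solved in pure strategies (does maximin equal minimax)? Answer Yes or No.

No

Row minima: I → 1, II → 3; maximin = 3.
Column maxima: C1 → 6, C2 → 4; minimax = 4.
3 ≠ 4, so no pure-strategy equilibrium exists.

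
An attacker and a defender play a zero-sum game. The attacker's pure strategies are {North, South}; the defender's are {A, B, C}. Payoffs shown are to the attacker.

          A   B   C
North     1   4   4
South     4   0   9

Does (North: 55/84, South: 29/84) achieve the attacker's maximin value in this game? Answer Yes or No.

No

Against A this mix gives (55/84)·1 + (29/84)·4 = 57/28.
Against B this mix gives (55/84)·4 + (29/84)·0 = 55/21.
Against C this mix gives (55/84)·4 + (29/84)·9 = 481/84.
The defender will play A, holding the attacker to 57/28. Shifting weight toward the row that does better against A would raise this floor (the equalizing mix achieves 16/7 against both A and B), so the proposed strategy is not optimal.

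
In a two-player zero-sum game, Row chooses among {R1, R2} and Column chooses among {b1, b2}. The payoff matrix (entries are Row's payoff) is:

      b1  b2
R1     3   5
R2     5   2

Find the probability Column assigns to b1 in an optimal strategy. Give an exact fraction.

3/5

Row minima: R1 → 3, R2 → 2; maximin = 3.
Column maxima: b1 → 5, b2 → 5; minimax = 5.
3 ≠ 5, so there is no saddle point; optimal play is mixed.
Let Row play R1 with probability p. Expected payoff against b1: 3p + 5(1−p) = −2p + 5; against b2: 5p + 2(1−p) = 3p + 2.
Setting these equal: −2p + 5 = 3p + 2 ⇒ −5p = -3 ⇒ p = 3/5, and the value is (-2)·(3/5) + 5 = 19/5.
For Column: with q = P(b1), equating R1's and R2's payoffs gives −2q + 5 = 3q + 2 ⇒ q = 3/5.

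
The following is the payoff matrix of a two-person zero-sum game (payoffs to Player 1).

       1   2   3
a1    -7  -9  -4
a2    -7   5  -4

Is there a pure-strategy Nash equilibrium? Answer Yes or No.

Yes

Row minima: a1 → -9, a2 → -7; maximin = -7.
Column maxima: 1 → -7, 2 → 5, 3 → -4; minimax = -7.
maximin = minimax = -7, so a saddle point exists.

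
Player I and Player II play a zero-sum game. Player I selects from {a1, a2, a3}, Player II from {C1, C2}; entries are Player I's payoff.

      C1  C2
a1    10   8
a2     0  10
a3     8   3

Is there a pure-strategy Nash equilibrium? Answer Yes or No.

No

Row minima: a1 → 8, a2 → 0, a3 → 3; maximin = 8.
Column maxima: C1 → 10, C2 → 10; minimax = 10.
8 ≠ 10, so no pure-strategy equilibrium exists.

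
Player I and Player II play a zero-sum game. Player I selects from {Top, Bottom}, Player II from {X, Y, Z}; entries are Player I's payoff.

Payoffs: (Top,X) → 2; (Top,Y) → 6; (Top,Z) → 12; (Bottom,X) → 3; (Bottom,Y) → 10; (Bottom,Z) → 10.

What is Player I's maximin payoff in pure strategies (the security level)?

3

Row minima: Top → 2, Bottom → 3.
The best of these is 3.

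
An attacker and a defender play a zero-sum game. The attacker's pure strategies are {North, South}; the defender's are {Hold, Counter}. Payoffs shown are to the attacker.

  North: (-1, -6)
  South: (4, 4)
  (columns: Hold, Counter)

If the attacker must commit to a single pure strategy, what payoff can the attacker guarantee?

Row minima: North → -6, South → 4.
The best of these is 4.

4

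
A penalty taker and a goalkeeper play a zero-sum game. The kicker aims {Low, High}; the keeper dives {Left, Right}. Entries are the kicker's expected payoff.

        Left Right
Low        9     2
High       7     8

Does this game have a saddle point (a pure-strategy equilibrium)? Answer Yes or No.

No

Row minima: Low → 2, High → 7; maximin = 7.
Column maxima: Left → 9, Right → 8; minimax = 8.
7 ≠ 8, so no pure-strategy equilibrium exists.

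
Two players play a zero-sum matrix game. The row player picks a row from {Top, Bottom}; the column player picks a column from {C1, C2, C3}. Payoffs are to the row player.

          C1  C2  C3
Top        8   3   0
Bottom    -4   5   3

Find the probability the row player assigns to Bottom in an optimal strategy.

Row minima: Top → 0, Bottom → -4; maximin = 0.
Column maxima: C1 → 8, C2 → 5, C3 → 3; minimax = 3.
0 ≠ 3, so there is no saddle point; optimal play is mixed.
C2 is strictly dominated by C3 (it gives the row player strictly more in every row), so the column player never plays it.
On the remaining 2×2 (Top, Bottom vs C1, C3):
Let the row player play Top with probability p. Expected payoff against C1: 8p + (-4)(1−p) = 12p − 4; against C3: 0p + 3(1−p) = −3p + 3.
Setting these equal: 12p − 4 = −3p + 3 ⇒ 15p = 7 ⇒ p = 7/15, and the value is (12)·(7/15) − 4 = 8/5.
For the column player: with q = P(C1), equating Top's and Bottom's payoffs gives 8q = −7q + 3 ⇒ q = 1/5.

8/15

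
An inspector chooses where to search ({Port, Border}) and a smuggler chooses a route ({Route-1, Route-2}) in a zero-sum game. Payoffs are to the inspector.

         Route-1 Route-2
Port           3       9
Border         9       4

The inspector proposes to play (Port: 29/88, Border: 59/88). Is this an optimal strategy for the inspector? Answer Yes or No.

Against Route-1 this mix gives (29/88)·3 + (59/88)·9 = 309/44.
Against Route-2 this mix gives (29/88)·9 + (59/88)·4 = 497/88.
The smuggler will play Route-2, holding the inspector to 497/88. Shifting weight toward the row that does better against Route-2 would raise this floor (the equalizing mix achieves 69/11 against both Route-2 and Route-1), so the proposed strategy is not optimal.

No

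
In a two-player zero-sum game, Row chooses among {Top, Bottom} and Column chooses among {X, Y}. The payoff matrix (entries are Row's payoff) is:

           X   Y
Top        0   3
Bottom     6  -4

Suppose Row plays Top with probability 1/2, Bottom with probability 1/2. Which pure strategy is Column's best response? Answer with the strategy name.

If Column plays X, Row's expected payoff is (1/2)·0 + (1/2)·6 = 3.
If Column plays Y, Row's expected payoff is (1/2)·3 + (1/2)·(-4) = -1/2.
Column minimizes Row's payoff; the smallest is -1/2, so the best response is Y.

Y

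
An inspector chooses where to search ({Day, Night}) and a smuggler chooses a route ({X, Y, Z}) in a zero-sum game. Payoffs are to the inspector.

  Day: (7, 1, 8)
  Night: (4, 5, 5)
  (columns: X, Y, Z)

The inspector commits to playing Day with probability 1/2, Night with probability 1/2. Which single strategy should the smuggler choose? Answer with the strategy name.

If the smuggler plays X, the inspector's expected payoff is (1/2)·7 + (1/2)·4 = 11/2.
If the smuggler plays Y, the inspector's expected payoff is (1/2)·1 + (1/2)·5 = 3.
If the smuggler plays Z, the inspector's expected payoff is (1/2)·8 + (1/2)·5 = 13/2.
The smuggler minimizes the inspector's payoff; the smallest is 3, so the best response is Y.

Y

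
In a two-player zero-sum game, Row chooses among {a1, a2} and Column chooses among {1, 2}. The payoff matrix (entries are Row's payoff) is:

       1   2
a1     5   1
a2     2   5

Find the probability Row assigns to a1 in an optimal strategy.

3/7

Row minima: a1 → 1, a2 → 2; maximin = 2.
Column maxima: 1 → 5, 2 → 5; minimax = 5.
2 ≠ 5, so there is no saddle point; optimal play is mixed.
Let Row play a1 with probability p. Expected payoff against 1: 5p + 2(1−p) = 3p + 2; against 2: 1p + 5(1−p) = −4p + 5.
Setting these equal: 3p + 2 = −4p + 5 ⇒ 7p = 3 ⇒ p = 3/7, and the value is (3)·(3/7) + 2 = 23/7.
For Column: with q = P(1), equating a1's and a2's payoffs gives 4q + 1 = −3q + 5 ⇒ q = 4/7.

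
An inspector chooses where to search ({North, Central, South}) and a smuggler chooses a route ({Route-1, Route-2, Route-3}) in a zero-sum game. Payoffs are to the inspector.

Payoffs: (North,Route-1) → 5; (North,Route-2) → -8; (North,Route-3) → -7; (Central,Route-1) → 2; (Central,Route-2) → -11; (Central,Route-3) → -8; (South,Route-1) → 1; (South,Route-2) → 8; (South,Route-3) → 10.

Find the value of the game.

Row minima: North → -8, Central → -11, South → 1; maximin = 1.
Column maxima: Route-1 → 5, Route-2 → 8, Route-3 → 10; minimax = 5.
1 ≠ 5, so there is no saddle point; optimal play is mixed.
Central is strictly dominated by North, so the inspector never plays it.
Route-3 is strictly dominated by Route-2 (it gives the inspector strictly more in every row), so the smuggler never plays it.
On the remaining 2×2 (North, South vs Route-1, Route-2):
Let the inspector play North with probability p. Expected payoff against Route-1: 5p + 1(1−p) = 4p + 1; against Route-2: (-8)p + 8(1−p) = −16p + 8.
Setting these equal: 4p + 1 = −16p + 8 ⇒ 20p = 7 ⇒ p = 7/20, and the value is (4)·(7/20) + 1 = 12/5.
For the smuggler: with q = P(Route-1), equating North's and South's payoffs gives 13q − 8 = −7q + 8 ⇒ q = 4/5.

12/5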